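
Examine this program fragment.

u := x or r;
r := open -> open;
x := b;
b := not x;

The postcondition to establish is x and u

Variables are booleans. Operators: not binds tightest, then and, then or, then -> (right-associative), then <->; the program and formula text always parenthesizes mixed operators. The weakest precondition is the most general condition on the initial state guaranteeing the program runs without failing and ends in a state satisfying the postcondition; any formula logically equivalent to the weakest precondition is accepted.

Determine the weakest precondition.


Working backward. After the program, x and u must hold.
Before b := not x: x and u
Before x := b: b and u
Before r := open -> open: b and u
Before u := x or r: b and (x or r)
Answer: WP = b and (x or r)


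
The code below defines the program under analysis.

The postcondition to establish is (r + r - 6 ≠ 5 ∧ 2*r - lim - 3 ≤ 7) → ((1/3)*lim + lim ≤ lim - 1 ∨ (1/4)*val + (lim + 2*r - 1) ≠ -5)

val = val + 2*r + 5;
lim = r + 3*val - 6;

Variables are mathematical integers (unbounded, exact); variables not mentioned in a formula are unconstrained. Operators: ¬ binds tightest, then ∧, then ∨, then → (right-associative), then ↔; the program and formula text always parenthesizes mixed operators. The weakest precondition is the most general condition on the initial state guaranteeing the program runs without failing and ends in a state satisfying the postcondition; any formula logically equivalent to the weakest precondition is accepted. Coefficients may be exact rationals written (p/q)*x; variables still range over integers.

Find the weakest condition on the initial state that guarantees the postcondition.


Working backward. After the program, the postcondition (r + r - 6 ≠ 5 ∧ 2*r - lim - 3 ≤ 7) → ((1/3)*lim + lim ≤ lim - 1 ∨ (1/4)*val + (lim + 2*r - 1) ≠ -5) must hold; in canonical form it is (2*r ≠ 11 ∧ 2*r ≤ lim + 10) → ((1/3)*lim ≤ -1 ∨ lim + 2*r + (1/4)*val ≠ -4).
Before lim := r + 3*val - 6: (2*r ≠ 11 ∧ r ≤ 3*val + 4) → ((1/3)*r + val ≤ 1 ∨ 3*r + (13/4)*val ≠ 2)
Before val := val + 2*r + 5: (2*r ≠ 11 ∧ 5*r + 3*val ≥ -19) → ((7/3)*r + val ≤ -4 ∨ (19/2)*r + (13/4)*val ≠ -57/4)
Answer: WP = (2*r ≠ 11 ∧ 5*r + 3*val ≥ -19) → ((7/3)*r + val ≤ -4 ∨ (19/2)*r + (13/4)*val ≠ -57/4)


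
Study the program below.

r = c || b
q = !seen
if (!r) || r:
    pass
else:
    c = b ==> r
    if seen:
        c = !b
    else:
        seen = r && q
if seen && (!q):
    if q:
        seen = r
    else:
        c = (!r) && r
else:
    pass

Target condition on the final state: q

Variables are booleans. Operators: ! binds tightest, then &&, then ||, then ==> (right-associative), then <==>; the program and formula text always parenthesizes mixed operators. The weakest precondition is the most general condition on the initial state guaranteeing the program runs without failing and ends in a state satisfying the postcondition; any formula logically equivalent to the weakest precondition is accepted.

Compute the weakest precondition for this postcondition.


Working backward. After the program, q must hold.
Then branch requires (!q) ==> q; else branch requires q.
Before the if: ((seen && (!q)) ==> ((!q) ==> q)) && ((!(seen && (!q))) ==> q)
Then branch requires ((seen && (!q)) ==> ((!q) ==> q)) && ((!(seen && (!q))) ==> q); else branch requires (seen ==> (((seen && (!q)) ==> ((!q) ==> q)) && ((!(seen && (!q))) ==> q))) && ((!seen) ==> q).
Before the if: ((seen && (!q)) ==> ((!q) ==> q)) && ((!(seen && (!q))) ==> q)
Before q := !seen: seen ==> (seen ==> (!seen))
Before r := c || b: seen ==> (seen ==> (!seen))
Answer: WP = seen ==> (seen ==> (!seen))


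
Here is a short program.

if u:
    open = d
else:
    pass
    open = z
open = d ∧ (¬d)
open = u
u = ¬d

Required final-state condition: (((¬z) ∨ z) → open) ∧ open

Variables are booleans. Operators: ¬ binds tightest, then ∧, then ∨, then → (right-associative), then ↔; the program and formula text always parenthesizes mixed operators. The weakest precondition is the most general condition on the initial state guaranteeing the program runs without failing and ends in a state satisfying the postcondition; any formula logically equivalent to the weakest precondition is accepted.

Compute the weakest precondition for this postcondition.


Working backward. After the program, the postcondition (((¬z) ∨ z) → open) ∧ open must hold; in canonical form it is open.
Before u := ¬d: open
Before open := u: u
Before open := d ∧ (¬d): u
Then branch requires u; else branch requires u.
Before the if: (¬u) → u
Answer: WP = (¬u) → u


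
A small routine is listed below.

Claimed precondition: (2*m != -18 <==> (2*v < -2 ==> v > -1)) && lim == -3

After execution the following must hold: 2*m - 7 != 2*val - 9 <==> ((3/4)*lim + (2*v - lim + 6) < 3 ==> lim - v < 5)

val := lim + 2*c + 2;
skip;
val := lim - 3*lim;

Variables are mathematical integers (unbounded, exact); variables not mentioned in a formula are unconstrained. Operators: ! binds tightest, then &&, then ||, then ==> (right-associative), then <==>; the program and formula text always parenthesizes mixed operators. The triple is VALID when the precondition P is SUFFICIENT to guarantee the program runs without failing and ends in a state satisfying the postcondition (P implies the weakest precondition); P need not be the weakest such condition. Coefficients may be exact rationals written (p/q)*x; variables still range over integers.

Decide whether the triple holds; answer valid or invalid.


Working backward. After the program, the postcondition 2*m - 7 != 2*val - 9 <==> ((3/4)*lim + (2*v - lim + 6) < 3 ==> lim - v < 5) must hold; in canonical form it is 2*m != 2*val - 2 <==> (2*v < (1/4)*lim - 3 ==> lim < v + 5).
Before val := lim - 3*lim: 4*lim + 2*m != -2 <==> (2*v < (1/4)*lim - 3 ==> lim < v + 5)
Before skip: 4*lim + 2*m != -2 <==> (2*v < (1/4)*lim - 3 ==> lim < v + 5)
Before val := lim + 2*c + 2: 4*lim + 2*m != -2 <==> (2*v < (1/4)*lim - 3 ==> lim < v + 5)
The weakest precondition is 4*lim + 2*m != -2 <==> (2*v < (1/4)*lim - 3 ==> lim < v + 5).
Check whether (2*m != -18 <==> (2*v < -2 ==> v > -1)) && lim == -3 implies it.
Countermodel: at the initial state lim = -3, m = -9, v = -8, the precondition holds but the weakest precondition fails.
Answer: invalid


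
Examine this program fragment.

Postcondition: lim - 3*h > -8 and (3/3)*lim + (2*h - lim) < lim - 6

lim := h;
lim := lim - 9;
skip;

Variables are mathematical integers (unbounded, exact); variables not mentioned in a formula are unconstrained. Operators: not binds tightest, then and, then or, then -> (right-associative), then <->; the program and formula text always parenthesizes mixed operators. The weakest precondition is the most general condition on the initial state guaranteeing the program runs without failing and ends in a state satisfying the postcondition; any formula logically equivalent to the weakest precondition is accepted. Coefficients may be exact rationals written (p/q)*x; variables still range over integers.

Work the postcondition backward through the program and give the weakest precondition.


Working backward. After the program, the postcondition lim - 3*h > -8 and (3/3)*lim + (2*h - lim) < lim - 6 must hold; in canonical form it is lim > 3*h - 8 and 2*h < lim - 6.
Before skip: lim > 3*h - 8 and 2*h < lim - 6
Before lim := lim - 9: lim > 3*h + 1 and 2*h < lim - 15
Before lim := h: 2*h < -1 and h < -15
Answer: WP = 2*h < -1 and h < -15


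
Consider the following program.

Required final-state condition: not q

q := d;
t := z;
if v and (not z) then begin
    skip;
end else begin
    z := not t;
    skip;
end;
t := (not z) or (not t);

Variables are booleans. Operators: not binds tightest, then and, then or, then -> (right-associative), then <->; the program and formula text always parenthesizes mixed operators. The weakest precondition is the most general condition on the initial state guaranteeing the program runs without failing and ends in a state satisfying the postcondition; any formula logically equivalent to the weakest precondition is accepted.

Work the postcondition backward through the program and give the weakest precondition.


Working backward. After the program, not q must hold.
Before t := (not z) or (not t): not q
Then branch requires not q; else branch requires not q.
Before the if: ((v and (not z)) -> (not q)) and ((not (v and (not z))) -> (not q))
Before t := z: ((v and (not z)) -> (not q)) and ((not (v and (not z))) -> (not q))
Before q := d: ((v and (not z)) -> (not d)) and ((not (v and (not z))) -> (not d))
Answer: WP = ((v and (not z)) -> (not d)) and ((not (v and (not z))) -> (not d))


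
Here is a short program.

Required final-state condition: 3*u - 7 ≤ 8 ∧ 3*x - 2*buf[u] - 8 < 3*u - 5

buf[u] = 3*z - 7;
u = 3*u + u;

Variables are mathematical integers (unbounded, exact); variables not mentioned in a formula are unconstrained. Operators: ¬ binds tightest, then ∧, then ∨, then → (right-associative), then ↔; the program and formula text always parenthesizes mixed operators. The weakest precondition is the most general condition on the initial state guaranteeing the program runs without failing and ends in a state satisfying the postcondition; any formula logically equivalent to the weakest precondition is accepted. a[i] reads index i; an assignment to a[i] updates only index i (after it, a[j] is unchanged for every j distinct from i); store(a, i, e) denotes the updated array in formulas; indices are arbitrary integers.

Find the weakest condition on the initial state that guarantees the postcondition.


Working backward. After the program, the postcondition 3*u - 7 ≤ 8 ∧ 3*x - 2*buf[u] - 8 < 3*u - 5 must hold; in canonical form it is 3*u ≤ 15 ∧ 3*x < 2*buf[u] + 3*u + 3.
Before u := 3*u + u: 12*u ≤ 15 ∧ 3*x < 2*buf[4*u] + 12*u + 3
Before buf[u] := 3*z - 7: 12*u ≤ 15 ∧ 3*x < 2*store(buf, u, 3*z - 7)[4*u] + 12*u + 3
Answer: WP = 12*u ≤ 15 ∧ 3*x < 2*store(buf, u, 3*z - 7)[4*u] + 12*u + 3


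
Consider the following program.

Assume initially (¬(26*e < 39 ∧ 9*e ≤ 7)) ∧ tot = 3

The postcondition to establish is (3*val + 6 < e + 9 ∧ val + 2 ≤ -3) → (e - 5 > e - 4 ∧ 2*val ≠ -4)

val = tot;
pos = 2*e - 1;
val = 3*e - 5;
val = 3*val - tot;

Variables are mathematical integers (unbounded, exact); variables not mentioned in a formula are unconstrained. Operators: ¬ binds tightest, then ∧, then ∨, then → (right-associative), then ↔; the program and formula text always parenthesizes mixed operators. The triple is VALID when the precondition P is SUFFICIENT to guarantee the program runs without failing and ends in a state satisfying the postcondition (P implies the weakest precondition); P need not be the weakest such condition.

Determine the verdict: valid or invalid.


Working backward. After the program, the postcondition (3*val + 6 < e + 9 ∧ val + 2 ≤ -3) → (e - 5 > e - 4 ∧ 2*val ≠ -4) must hold; in canonical form it is ¬(3*val < e + 3 ∧ val ≤ -5).
Before val := 3*val - tot: ¬(9*val < e + 3*tot + 3 ∧ 3*val ≤ tot - 5)
Before val := 3*e - 5: ¬(26*e < 3*tot + 48 ∧ 9*e ≤ tot + 10)
Before pos := 2*e - 1: ¬(26*e < 3*tot + 48 ∧ 9*e ≤ tot + 10)
Before val := tot: ¬(26*e < 3*tot + 48 ∧ 9*e ≤ tot + 10)
The weakest precondition is ¬(26*e < 3*tot + 48 ∧ 9*e ≤ tot + 10).
Check whether (¬(26*e < 39 ∧ 9*e ≤ 7)) ∧ tot = 3 implies it.
Countermodel: at the initial state e = 1, tot = 3, the precondition holds but the weakest precondition fails.
Answer: invalid


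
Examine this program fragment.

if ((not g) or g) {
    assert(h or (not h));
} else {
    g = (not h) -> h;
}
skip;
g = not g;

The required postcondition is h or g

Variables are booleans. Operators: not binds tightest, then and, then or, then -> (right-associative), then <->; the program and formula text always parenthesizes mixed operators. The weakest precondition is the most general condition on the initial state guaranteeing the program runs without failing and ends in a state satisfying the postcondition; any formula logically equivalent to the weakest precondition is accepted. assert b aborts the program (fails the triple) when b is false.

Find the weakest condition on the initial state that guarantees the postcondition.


Working backward. After the program, h or g must hold.
Before g := not g: h or (not g)
Before skip: h or (not g)
Then branch requires h or (not g); else branch requires h or (not ((not h) -> h)).
Before the if: h or (not g)
Answer: WP = h or (not g)


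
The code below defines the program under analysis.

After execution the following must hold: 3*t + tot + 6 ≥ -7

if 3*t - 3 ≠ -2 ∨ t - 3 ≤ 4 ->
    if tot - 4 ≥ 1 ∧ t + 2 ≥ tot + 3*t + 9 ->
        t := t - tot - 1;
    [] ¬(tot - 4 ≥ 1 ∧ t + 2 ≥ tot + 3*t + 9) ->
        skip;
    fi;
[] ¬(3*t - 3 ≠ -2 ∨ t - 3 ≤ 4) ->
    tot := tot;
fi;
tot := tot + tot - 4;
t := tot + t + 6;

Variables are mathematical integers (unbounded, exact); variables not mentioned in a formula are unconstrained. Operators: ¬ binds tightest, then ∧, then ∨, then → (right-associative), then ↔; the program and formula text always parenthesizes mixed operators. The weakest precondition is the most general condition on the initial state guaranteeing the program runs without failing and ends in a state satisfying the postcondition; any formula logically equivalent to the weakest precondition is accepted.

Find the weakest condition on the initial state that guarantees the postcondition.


Working backward. After the program, the postcondition 3*t + tot + 6 ≥ -7 must hold; in canonical form it is 3*t + tot ≥ -13.
Before t := tot + t + 6: 3*t + 4*tot ≥ -31
Before tot := tot + tot - 4: 3*t + 8*tot ≥ -15
Then branch requires ((tot ≥ 5 ∧ 2*t + tot ≤ -7) → 3*t + 5*tot ≥ -12) ∧ ((¬(tot ≥ 5 ∧ 2*t + tot ≤ -7)) → 3*t + 8*tot ≥ -15); else branch requires 3*t + 8*tot ≥ -15.
Before the if: ((3*t ≠ 1 ∨ t ≤ 7) → (((tot ≥ 5 ∧ 2*t + tot ≤ -7) → 3*t + 5*tot ≥ -12) ∧ ((¬(tot ≥ 5 ∧ 2*t + tot ≤ -7)) → 3*t + 8*tot ≥ -15))) ∧ ((¬(3*t ≠ 1 ∨ t ≤ 7)) → 3*t + 8*tot ≥ -15)
Answer: WP = ((3*t ≠ 1 ∨ t ≤ 7) → (((tot ≥ 5 ∧ 2*t + tot ≤ -7) → 3*t + 5*tot ≥ -12) ∧ ((¬(tot ≥ 5 ∧ 2*t + tot ≤ -7)) → 3*t + 8*tot ≥ -15))) ∧ ((¬(3*t ≠ 1 ∨ t ≤ 7)) → 3*t + 8*tot ≥ -15)


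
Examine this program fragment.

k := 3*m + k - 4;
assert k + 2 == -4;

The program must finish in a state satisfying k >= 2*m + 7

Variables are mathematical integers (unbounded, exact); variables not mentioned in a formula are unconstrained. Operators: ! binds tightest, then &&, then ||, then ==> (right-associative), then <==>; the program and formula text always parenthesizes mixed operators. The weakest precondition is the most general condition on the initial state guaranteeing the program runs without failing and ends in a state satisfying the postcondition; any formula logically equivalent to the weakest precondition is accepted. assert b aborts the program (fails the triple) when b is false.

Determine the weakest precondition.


Working backward. After the program, k >= 2*m + 7 must hold.
Before assert k + 2 == -4: k == -6 && k >= 2*m + 7
Before k := 3*m + k - 4: k + 3*m == -2 && k + m >= 11
Answer: WP = k + 3*m == -2 && k + m >= 11


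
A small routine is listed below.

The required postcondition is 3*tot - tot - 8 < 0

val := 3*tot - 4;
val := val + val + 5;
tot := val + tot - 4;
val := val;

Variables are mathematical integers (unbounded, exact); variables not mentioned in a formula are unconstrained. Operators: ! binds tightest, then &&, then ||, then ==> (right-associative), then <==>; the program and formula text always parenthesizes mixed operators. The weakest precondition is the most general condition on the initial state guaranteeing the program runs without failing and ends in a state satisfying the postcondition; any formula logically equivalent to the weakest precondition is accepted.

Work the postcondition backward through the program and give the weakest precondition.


Working backward. After the program, the postcondition 3*tot - tot - 8 < 0 must hold; in canonical form it is 2*tot < 8.
Before val := val: 2*tot < 8
Before tot := val + tot - 4: 2*tot + 2*val < 16
Before val := val + val + 5: 2*tot + 4*val < 6
Before val := 3*tot - 4: 14*tot < 22
Answer: WP = 14*tot < 22


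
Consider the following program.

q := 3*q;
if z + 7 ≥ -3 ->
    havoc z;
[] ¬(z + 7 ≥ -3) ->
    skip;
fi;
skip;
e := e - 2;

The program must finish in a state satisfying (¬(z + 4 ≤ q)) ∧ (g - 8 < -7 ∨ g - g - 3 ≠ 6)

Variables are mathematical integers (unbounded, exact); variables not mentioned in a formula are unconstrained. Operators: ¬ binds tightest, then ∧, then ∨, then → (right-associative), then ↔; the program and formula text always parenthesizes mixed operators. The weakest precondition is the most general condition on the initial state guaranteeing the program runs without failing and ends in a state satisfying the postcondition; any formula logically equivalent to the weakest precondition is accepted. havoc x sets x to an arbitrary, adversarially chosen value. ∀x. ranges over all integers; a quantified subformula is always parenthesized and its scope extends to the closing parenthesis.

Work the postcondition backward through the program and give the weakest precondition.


Working backward. After the program, the postcondition (¬(z + 4 ≤ q)) ∧ (g - 8 < -7 ∨ g - g - 3 ≠ 6) must hold; in canonical form it is ¬(z ≤ q - 4).
Before e := e - 2: ¬(z ≤ q - 4)
Before skip: ¬(z ≤ q - 4)
Then branch requires ∀z_1. (¬(z_1 ≤ q - 4)); else branch requires ¬(z ≤ q - 4).
Before the if: (z ≥ -10 → (∀z_1. (¬(z_1 ≤ q - 4)))) ∧ ((¬(z ≥ -10)) → (¬(z ≤ q - 4)))
Before q := 3*q: (z ≥ -10 → (∀z_1. (¬(z_1 ≤ 3*q - 4)))) ∧ ((¬(z ≥ -10)) → (¬(z ≤ 3*q - 4)))
Answer: WP = (z ≥ -10 → (∀z_1. (¬(z_1 ≤ 3*q - 4)))) ∧ ((¬(z ≥ -10)) → (¬(z ≤ 3*q - 4)))


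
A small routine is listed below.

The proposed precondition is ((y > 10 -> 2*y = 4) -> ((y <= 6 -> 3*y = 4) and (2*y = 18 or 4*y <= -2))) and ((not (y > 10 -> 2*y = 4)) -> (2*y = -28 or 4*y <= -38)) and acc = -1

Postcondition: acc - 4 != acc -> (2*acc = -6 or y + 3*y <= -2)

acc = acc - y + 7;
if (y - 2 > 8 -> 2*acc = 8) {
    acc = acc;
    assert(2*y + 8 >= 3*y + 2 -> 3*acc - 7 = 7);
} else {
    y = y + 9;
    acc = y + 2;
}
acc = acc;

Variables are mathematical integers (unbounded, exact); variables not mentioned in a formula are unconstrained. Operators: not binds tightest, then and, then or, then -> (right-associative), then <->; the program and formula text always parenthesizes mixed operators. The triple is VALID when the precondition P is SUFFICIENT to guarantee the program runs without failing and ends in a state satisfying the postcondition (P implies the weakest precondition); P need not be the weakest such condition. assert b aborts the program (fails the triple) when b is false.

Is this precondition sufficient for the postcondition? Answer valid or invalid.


Working backward. After the program, the postcondition acc - 4 != acc -> (2*acc = -6 or y + 3*y <= -2) must hold; in canonical form it is 2*acc = -6 or 4*y <= -2.
Before acc := acc: 2*acc = -6 or 4*y <= -2
Then branch requires (y <= 6 -> 3*acc = 14) and (2*acc = -6 or 4*y <= -2); else branch requires 2*y = -28 or 4*y <= -38.
Before the if: ((y > 10 -> 2*acc = 8) -> ((y <= 6 -> 3*acc = 14) and (2*acc = -6 or 4*y <= -2))) and ((not (y > 10 -> 2*acc = 8)) -> (2*y = -28 or 4*y <= -38))
Before acc := acc - y + 7: ((y > 10 -> 2*acc = 2*y - 6) -> ((y <= 6 -> 3*acc = 3*y - 7) and (2*acc = 2*y - 20 or 4*y <= -2))) and ((not (y > 10 -> 2*acc = 2*y - 6)) -> (2*y = -28 or 4*y <= -38))
The weakest precondition is ((y > 10 -> 2*acc = 2*y - 6) -> ((y <= 6 -> 3*acc = 3*y - 7) and (2*acc = 2*y - 20 or 4*y <= -2))) and ((not (y > 10 -> 2*acc = 2*y - 6)) -> (2*y = -28 or 4*y <= -38)).
Check whether ((y > 10 -> 2*y = 4) -> ((y <= 6 -> 3*y = 4) and (2*y = 18 or 4*y <= -2))) and ((not (y > 10 -> 2*y = 4)) -> (2*y = -28 or 4*y <= -38)) and acc = -1 implies it.
Every state satisfying the precondition satisfies the weakest precondition: the implication holds.
Answer: valid


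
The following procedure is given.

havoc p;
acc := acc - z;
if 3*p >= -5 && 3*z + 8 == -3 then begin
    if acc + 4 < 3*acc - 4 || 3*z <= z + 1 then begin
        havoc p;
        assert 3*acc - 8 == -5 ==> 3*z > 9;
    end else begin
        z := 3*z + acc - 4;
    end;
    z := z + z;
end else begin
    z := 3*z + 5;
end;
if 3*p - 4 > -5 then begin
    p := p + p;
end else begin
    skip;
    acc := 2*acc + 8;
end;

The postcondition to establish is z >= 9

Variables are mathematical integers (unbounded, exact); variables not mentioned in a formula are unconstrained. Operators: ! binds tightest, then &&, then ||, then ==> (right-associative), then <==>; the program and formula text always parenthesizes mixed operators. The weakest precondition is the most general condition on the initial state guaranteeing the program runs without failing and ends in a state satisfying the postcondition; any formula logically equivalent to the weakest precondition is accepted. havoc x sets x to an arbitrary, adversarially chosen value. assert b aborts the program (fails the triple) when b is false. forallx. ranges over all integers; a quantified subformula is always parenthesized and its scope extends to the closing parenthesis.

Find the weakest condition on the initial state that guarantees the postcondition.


Working backward. After the program, z >= 9 must hold.
Then branch requires z >= 9; else branch requires z >= 9.
Before the if: (3*p > -1 ==> z >= 9) && ((!(3*p > -1)) ==> z >= 9)
Then branch requires ((2*acc > 8 || 2*z <= 1) ==> (forall p_1. ((3*acc == 3 ==> 3*z > 9) && (3*p_1 > -1 ==> 2*z >= 9) && ((!(3*p_1 > -1)) ==> 2*z >= 9)))) && ((!(2*acc > 8 || 2*z <= 1)) ==> ((3*p > -1 ==> 2*acc + 6*z >= 17) && ((!(3*p > -1)) ==> 2*acc + 6*z >= 17))); else branch requires (3*p > -1 ==> 3*z >= 4) && ((!(3*p > -1)) ==> 3*z >= 4).
Before the if: ((3*p >= -5 && 3*z == -11) ==> (((2*acc > 8 || 2*z <= 1) ==> (forall p_1. ((3*acc == 3 ==> 3*z > 9) && (3*p_1 > -1 ==> 2*z >= 9) && ((!(3*p_1 > -1)) ==> 2*z >= 9)))) && ((!(2*acc > 8 || 2*z <= 1)) ==> ((3*p > -1 ==> 2*acc + 6*z >= 17) && ((!(3*p > -1)) ==> 2*acc + 6*z >= 17))))) && ((!(3*p >= -5 && 3*z == -11)) ==> ((3*p > -1 ==> 3*z >= 4) && ((!(3*p > -1)) ==> 3*z >= 4)))
Before acc := acc - z: ((3*p >= -5 && 3*z == -11) ==> (((2*acc > 2*z + 8 || 2*z <= 1) ==> (forall p_1. ((3*acc == 3*z + 3 ==> 3*z > 9) && (3*p_1 > -1 ==> 2*z >= 9) && ((!(3*p_1 > -1)) ==> 2*z >= 9)))) && ((!(2*acc > 2*z + 8 || 2*z <= 1)) ==> ((3*p > -1 ==> 2*acc + 4*z >= 17) && ((!(3*p > -1)) ==> 2*acc + 4*z >= 17))))) && ((!(3*p >= -5 && 3*z == -11)) ==> ((3*p > -1 ==> 3*z >= 4) && ((!(3*p > -1)) ==> 3*z >= 4)))
Before havoc p: forall p_2. (((3*p_2 >= -5 && 3*z == -11) ==> (((2*acc > 2*z + 8 || 2*z <= 1) ==> (forall p_1. ((3*acc == 3*z + 3 ==> 3*z > 9) && (3*p_1 > -1 ==> 2*z >= 9) && ((!(3*p_1 > -1)) ==> 2*z >= 9)))) && ((!(2*acc > 2*z + 8 || 2*z <= 1)) ==> ((3*p_2 > -1 ==> 2*acc + 4*z >= 17) && ((!(3*p_2 > -1)) ==> 2*acc + 4*z >= 17))))) && ((!(3*p_2 >= -5 && 3*z == -11)) ==> ((3*p_2 > -1 ==> 3*z >= 4) && ((!(3*p_2 > -1)) ==> 3*z >= 4))))
Answer: WP = forall p_2. (((3*p_2 >= -5 && 3*z == -11) ==> (((2*acc > 2*z + 8 || 2*z <= 1) ==> (forall p_1. ((3*acc == 3*z + 3 ==> 3*z > 9) && (3*p_1 > -1 ==> 2*z >= 9) && ((!(3*p_1 > -1)) ==> 2*z >= 9)))) && ((!(2*acc > 2*z + 8 || 2*z <= 1)) ==> ((3*p_2 > -1 ==> 2*acc + 4*z >= 17) && ((!(3*p_2 > -1)) ==> 2*acc + 4*z >= 17))))) && ((!(3*p_2 >= -5 && 3*z == -11)) ==> ((3*p_2 > -1 ==> 3*z >= 4) && ((!(3*p_2 > -1)) ==> 3*z >= 4))))


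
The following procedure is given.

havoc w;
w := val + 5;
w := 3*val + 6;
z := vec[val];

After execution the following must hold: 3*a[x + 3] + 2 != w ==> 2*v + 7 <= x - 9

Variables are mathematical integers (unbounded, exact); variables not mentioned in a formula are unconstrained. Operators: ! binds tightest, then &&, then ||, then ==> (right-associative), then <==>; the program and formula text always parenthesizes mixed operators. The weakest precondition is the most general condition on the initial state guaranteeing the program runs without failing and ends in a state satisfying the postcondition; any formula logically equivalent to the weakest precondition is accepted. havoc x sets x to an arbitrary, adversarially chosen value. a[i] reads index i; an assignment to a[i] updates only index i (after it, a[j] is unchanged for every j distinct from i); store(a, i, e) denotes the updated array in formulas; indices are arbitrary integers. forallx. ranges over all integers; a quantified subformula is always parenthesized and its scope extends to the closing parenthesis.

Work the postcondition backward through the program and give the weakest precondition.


Working backward. After the program, the postcondition 3*a[x + 3] + 2 != w ==> 2*v + 7 <= x - 9 must hold; in canonical form it is 3*a[x + 3] != w - 2 ==> 2*v <= x - 16.
Before z := vec[val]: 3*a[x + 3] != w - 2 ==> 2*v <= x - 16
Before w := 3*val + 6: 3*a[x + 3] != 3*val + 4 ==> 2*v <= x - 16
Before w := val + 5: 3*a[x + 3] != 3*val + 4 ==> 2*v <= x - 16
Before havoc w: 3*a[x + 3] != 3*val + 4 ==> 2*v <= x - 16
Answer: WP = 3*a[x + 3] != 3*val + 4 ==> 2*v <= x - 16


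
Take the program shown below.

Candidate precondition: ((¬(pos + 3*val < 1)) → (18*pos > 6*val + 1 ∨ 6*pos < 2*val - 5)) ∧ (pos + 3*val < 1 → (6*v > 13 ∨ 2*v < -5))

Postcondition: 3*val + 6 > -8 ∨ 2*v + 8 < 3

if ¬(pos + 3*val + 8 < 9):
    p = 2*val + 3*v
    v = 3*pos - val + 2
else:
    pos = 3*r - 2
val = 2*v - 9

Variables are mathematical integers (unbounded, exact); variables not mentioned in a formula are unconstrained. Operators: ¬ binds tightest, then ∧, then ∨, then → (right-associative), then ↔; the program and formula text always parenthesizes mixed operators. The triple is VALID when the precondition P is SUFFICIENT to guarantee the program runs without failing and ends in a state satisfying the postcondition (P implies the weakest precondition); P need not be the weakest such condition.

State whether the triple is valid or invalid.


Working backward. After the program, the postcondition 3*val + 6 > -8 ∨ 2*v + 8 < 3 must hold; in canonical form it is 3*val > -14 ∨ 2*v < -5.
Before val := 2*v - 9: 6*v > 13 ∨ 2*v < -5
Then branch requires 18*pos > 6*val + 1 ∨ 6*pos < 2*val - 9; else branch requires 6*v > 13 ∨ 2*v < -5.
Before the if: ((¬(pos + 3*val < 1)) → (18*pos > 6*val + 1 ∨ 6*pos < 2*val - 9)) ∧ (pos + 3*val < 1 → (6*v > 13 ∨ 2*v < -5))
The weakest precondition is ((¬(pos + 3*val < 1)) → (18*pos > 6*val + 1 ∨ 6*pos < 2*val - 9)) ∧ (pos + 3*val < 1 → (6*v > 13 ∨ 2*v < -5)).
Check whether ((¬(pos + 3*val < 1)) → (18*pos > 6*val + 1 ∨ 6*pos < 2*val - 5)) ∧ (pos + 3*val < 1 → (6*v > 13 ∨ 2*v < -5)) implies it.
Countermodel: at the initial state pos = 0, v = 0, val = 3, the precondition holds but the weakest precondition fails.
Answer: invalid


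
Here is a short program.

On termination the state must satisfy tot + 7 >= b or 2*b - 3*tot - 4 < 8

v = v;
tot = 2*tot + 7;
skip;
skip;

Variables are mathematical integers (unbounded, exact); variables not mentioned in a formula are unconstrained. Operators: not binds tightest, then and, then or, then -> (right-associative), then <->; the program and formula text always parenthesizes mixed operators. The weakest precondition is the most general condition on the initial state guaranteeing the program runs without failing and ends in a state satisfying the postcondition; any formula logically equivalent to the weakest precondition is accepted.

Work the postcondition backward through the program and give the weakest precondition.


Working backward. After the program, the postcondition tot + 7 >= b or 2*b - 3*tot - 4 < 8 must hold; in canonical form it is tot >= b - 7 or 2*b < 3*tot + 12.
Before skip: tot >= b - 7 or 2*b < 3*tot + 12
Before skip: tot >= b - 7 or 2*b < 3*tot + 12
Before tot := 2*tot + 7: 2*tot >= b - 14 or 2*b < 6*tot + 33
Before v := v: 2*tot >= b - 14 or 2*b < 6*tot + 33
Answer: WP = 2*tot >= b - 14 or 2*b < 6*tot + 33


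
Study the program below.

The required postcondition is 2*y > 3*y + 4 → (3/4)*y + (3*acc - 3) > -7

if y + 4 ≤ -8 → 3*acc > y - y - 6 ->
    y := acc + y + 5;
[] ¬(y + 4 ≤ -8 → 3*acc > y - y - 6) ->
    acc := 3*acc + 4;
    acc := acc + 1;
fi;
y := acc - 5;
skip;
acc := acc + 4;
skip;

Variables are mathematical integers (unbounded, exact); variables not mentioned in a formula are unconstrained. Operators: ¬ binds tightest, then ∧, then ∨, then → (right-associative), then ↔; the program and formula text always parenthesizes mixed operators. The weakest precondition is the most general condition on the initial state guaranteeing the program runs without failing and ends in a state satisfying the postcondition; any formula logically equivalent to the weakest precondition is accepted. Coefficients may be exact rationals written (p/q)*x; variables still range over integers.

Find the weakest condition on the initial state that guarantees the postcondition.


Working backward. After the program, the postcondition 2*y > 3*y + 4 → (3/4)*y + (3*acc - 3) > -7 must hold; in canonical form it is y < -4 → 3*acc + (3/4)*y > -4.
Before skip: y < -4 → 3*acc + (3/4)*y > -4
Before acc := acc + 4: y < -4 → 3*acc + (3/4)*y > -16
Before skip: y < -4 → 3*acc + (3/4)*y > -16
Before y := acc - 5: acc < 1 → (15/4)*acc > -49/4
Then branch requires acc < 1 → (15/4)*acc > -49/4; else branch requires 3*acc < -4 → (45/4)*acc > -31.
Before the if: ((y ≤ -12 → 3*acc > -6) → (acc < 1 → (15/4)*acc > -49/4)) ∧ ((¬(y ≤ -12 → 3*acc > -6)) → (3*acc < -4 → (45/4)*acc > -31))
Answer: WP = ((y ≤ -12 → 3*acc > -6) → (acc < 1 → (15/4)*acc > -49/4)) ∧ ((¬(y ≤ -12 → 3*acc > -6)) → (3*acc < -4 → (45/4)*acc > -31))


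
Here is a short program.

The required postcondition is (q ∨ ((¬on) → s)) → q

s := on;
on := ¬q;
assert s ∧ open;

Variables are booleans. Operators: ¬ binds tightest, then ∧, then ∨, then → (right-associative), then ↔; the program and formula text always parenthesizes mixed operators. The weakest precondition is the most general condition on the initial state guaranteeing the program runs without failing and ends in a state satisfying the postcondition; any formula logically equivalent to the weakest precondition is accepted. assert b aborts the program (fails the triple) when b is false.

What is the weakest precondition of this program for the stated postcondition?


Working backward. After the program, (q ∨ ((¬on) → s)) → q must hold.
Before assert s ∧ open: s ∧ open ∧ ((q ∨ ((¬on) → s)) → q)
Before on := ¬q: s ∧ open ∧ ((q ∨ (q → s)) → q)
Before s := on: on ∧ open ∧ ((q ∨ (q → on)) → q)
Answer: WP = on ∧ open ∧ ((q ∨ (q → on)) → q)


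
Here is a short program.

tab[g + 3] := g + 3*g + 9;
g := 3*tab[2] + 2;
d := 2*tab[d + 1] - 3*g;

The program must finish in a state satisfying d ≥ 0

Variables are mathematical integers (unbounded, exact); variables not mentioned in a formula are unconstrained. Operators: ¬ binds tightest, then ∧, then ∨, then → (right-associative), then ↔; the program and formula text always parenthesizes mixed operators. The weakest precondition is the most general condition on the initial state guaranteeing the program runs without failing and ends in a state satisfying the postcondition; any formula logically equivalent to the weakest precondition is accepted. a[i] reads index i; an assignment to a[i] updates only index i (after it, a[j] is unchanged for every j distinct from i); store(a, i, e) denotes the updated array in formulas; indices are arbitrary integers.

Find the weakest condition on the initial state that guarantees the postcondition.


Working backward. After the program, d ≥ 0 must hold.
Before d := 2*tab[d + 1] - 3*g: 2*tab[d + 1] ≥ 3*g
Before g := 3*tab[2] + 2: 2*tab[d + 1] ≥ 9*tab[2] + 6
Before tab[g + 3] := g + 3*g + 9: 2*store(tab, g + 3, 4*g + 9)[d + 1] ≥ 9*store(tab, g + 3, 4*g + 9)[2] + 6
Answer: WP = 2*store(tab, g + 3, 4*g + 9)[d + 1] ≥ 9*store(tab, g + 3, 4*g + 9)[2] + 6


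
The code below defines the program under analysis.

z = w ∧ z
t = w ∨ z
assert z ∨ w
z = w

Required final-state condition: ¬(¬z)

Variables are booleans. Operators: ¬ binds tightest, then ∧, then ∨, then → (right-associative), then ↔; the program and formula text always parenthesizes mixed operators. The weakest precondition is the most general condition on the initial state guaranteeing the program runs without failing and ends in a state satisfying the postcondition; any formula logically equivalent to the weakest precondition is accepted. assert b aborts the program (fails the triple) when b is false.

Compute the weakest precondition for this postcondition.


Working backward. After the program, the postcondition ¬(¬z) must hold; in canonical form it is z.
Before z := w: w
Before assert z ∨ w: (z ∨ w) ∧ w
Before t := w ∨ z: (z ∨ w) ∧ w
Before z := w ∧ z: ((w ∧ z) ∨ w) ∧ w
Answer: WP = ((w ∧ z) ∨ w) ∧ w


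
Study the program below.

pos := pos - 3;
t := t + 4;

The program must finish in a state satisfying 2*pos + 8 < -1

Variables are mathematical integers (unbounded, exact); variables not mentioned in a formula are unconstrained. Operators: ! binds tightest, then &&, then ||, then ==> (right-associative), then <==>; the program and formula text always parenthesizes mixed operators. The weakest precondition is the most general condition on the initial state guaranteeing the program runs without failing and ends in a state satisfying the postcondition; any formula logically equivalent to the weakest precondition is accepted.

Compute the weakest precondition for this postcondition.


Working backward. After the program, the postcondition 2*pos + 8 < -1 must hold; in canonical form it is 2*pos < -9.
Before t := t + 4: 2*pos < -9
Before pos := pos - 3: 2*pos < -3
Answer: WP = 2*pos < -3


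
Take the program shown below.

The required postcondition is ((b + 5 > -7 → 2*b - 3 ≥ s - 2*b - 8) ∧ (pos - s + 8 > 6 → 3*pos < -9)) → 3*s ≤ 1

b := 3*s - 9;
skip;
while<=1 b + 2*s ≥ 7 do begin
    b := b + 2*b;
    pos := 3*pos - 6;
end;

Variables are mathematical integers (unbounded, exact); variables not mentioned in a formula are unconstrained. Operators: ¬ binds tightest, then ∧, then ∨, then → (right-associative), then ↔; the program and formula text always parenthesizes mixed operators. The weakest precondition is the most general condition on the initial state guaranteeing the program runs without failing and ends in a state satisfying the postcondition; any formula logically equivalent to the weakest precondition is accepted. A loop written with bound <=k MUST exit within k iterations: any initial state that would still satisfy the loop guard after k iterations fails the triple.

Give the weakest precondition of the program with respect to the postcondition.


Working backward. After the program, the postcondition ((b + 5 > -7 → 2*b - 3 ≥ s - 2*b - 8) ∧ (pos - s + 8 > 6 → 3*pos < -9)) → 3*s ≤ 1 must hold; in canonical form it is ((b > -12 → 4*b ≥ s - 5) ∧ (pos > s - 2 → 3*pos < -9)) → 3*s ≤ 1.
Before the loop (bound <=1), unroll the exhaustion recursion (WP_0 = exit-now case; WP_j = one more guarded iteration, up to j = 1):
  WP_0: (¬(b + 2*s ≥ 7)) ∧ (((b > -12 → 4*b ≥ s - 5) ∧ (pos > s - 2 → 3*pos < -9)) → 3*s ≤ 1)
  WP_1: (b + 2*s ≥ 7 → ((¬(3*b + 2*s ≥ 7)) ∧ (((3*b > -12 → 12*b ≥ s - 5) ∧ (3*pos > s + 4 → 9*pos < 9)) → 3*s ≤ 1))) ∧ ((¬(b + 2*s ≥ 7)) → (((b > -12 → 4*b ≥ s - 5) ∧ (pos > s - 2 → 3*pos < -9)) → 3*s ≤ 1))
So before the loop: (b + 2*s ≥ 7 → ((¬(3*b + 2*s ≥ 7)) ∧ (((3*b > -12 → 12*b ≥ s - 5) ∧ (3*pos > s + 4 → 9*pos < 9)) → 3*s ≤ 1))) ∧ ((¬(b + 2*s ≥ 7)) → (((b > -12 → 4*b ≥ s - 5) ∧ (pos > s - 2 → 3*pos < -9)) → 3*s ≤ 1))
Before skip: (b + 2*s ≥ 7 → ((¬(3*b + 2*s ≥ 7)) ∧ (((3*b > -12 → 12*b ≥ s - 5) ∧ (3*pos > s + 4 → 9*pos < 9)) → 3*s ≤ 1))) ∧ ((¬(b + 2*s ≥ 7)) → (((b > -12 → 4*b ≥ s - 5) ∧ (pos > s - 2 → 3*pos < -9)) → 3*s ≤ 1))
Before b := 3*s - 9: (5*s ≥ 16 → ((¬(11*s ≥ 34)) ∧ (((9*s > 15 → 35*s ≥ 103) ∧ (3*pos > s + 4 → 9*pos < 9)) → 3*s ≤ 1))) ∧ ((¬(5*s ≥ 16)) → (((3*s > -3 → 11*s ≥ 31) ∧ (pos > s - 2 → 3*pos < -9)) → 3*s ≤ 1))
Answer: WP = (5*s ≥ 16 → ((¬(11*s ≥ 34)) ∧ (((9*s > 15 → 35*s ≥ 103) ∧ (3*pos > s + 4 → 9*pos < 9)) → 3*s ≤ 1))) ∧ ((¬(5*s ≥ 16)) → (((3*s > -3 → 11*s ≥ 31) ∧ (pos > s - 2 → 3*pos < -9)) → 3*s ≤ 1))


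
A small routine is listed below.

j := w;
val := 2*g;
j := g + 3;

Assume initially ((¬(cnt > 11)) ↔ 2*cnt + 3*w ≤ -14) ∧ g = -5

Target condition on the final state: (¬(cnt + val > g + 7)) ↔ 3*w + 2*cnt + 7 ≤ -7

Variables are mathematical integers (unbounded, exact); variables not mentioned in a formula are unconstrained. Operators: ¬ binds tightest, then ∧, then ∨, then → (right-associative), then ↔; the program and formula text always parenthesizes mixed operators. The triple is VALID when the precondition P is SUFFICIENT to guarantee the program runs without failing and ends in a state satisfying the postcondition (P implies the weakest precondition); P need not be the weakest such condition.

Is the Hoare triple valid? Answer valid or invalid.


Working backward. After the program, the postcondition (¬(cnt + val > g + 7)) ↔ 3*w + 2*cnt + 7 ≤ -7 must hold; in canonical form it is (¬(cnt + val > g + 7)) ↔ 2*cnt + 3*w ≤ -14.
Before j := g + 3: (¬(cnt + val > g + 7)) ↔ 2*cnt + 3*w ≤ -14
Before val := 2*g: (¬(cnt + g > 7)) ↔ 2*cnt + 3*w ≤ -14
Before j := w: (¬(cnt + g > 7)) ↔ 2*cnt + 3*w ≤ -14
The weakest precondition is (¬(cnt + g > 7)) ↔ 2*cnt + 3*w ≤ -14.
Check whether ((¬(cnt > 11)) ↔ 2*cnt + 3*w ≤ -14) ∧ g = -5 implies it.
Countermodel: at the initial state cnt = 12, g = -5, w = 0, the precondition holds but the weakest precondition fails.
Answer: invalid


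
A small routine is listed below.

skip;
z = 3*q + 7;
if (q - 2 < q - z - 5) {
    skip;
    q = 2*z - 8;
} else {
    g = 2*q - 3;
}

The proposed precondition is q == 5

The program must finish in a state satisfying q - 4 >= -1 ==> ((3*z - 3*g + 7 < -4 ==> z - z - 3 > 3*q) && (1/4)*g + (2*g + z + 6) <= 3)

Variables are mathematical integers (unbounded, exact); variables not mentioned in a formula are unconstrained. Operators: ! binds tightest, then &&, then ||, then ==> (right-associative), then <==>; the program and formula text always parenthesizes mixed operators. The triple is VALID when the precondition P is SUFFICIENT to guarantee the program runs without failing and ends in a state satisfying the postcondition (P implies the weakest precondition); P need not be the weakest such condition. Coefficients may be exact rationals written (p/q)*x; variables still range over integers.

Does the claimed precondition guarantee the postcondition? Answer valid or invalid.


Working backward. After the program, the postcondition q - 4 >= -1 ==> ((3*z - 3*g + 7 < -4 ==> z - z - 3 > 3*q) && (1/4)*g + (2*g + z + 6) <= 3) must hold; in canonical form it is q >= 3 ==> ((3*z < 3*g - 11 ==> 3*q < -3) && (9/4)*g + z <= -3).
Then branch requires 2*z >= 11 ==> ((3*z < 3*g - 11 ==> 6*z < 21) && (9/4)*g + z <= -3); else branch requires q >= 3 ==> ((3*z < 6*q - 20 ==> 3*q < -3) && (9/2)*q + z <= 15/4).
Before the if: (z < -3 ==> (2*z >= 11 ==> ((3*z < 3*g - 11 ==> 6*z < 21) && (9/4)*g + z <= -3))) && ((!(z < -3)) ==> (q >= 3 ==> ((3*z < 6*q - 20 ==> 3*q < -3) && (9/2)*q + z <= 15/4)))
Before z := 3*q + 7: (3*q < -10 ==> (6*q >= -3 ==> ((9*q < 3*g - 32 ==> 18*q < -21) && (9/4)*g + 3*q <= -10))) && ((!(3*q < -10)) ==> (q >= 3 ==> ((3*q < -41 ==> 3*q < -3) && (15/2)*q <= -13/4)))
Before skip: (3*q < -10 ==> (6*q >= -3 ==> ((9*q < 3*g - 32 ==> 18*q < -21) && (9/4)*g + 3*q <= -10))) && ((!(3*q < -10)) ==> (q >= 3 ==> ((3*q < -41 ==> 3*q < -3) && (15/2)*q <= -13/4)))
The weakest precondition is (3*q < -10 ==> (6*q >= -3 ==> ((9*q < 3*g - 32 ==> 18*q < -21) && (9/4)*g + 3*q <= -10))) && ((!(3*q < -10)) ==> (q >= 3 ==> ((3*q < -41 ==> 3*q < -3) && (15/2)*q <= -13/4))).
Check whether q == 5 implies it.
Countermodel: at the initial state g = 0, q = 5, the precondition holds but the weakest precondition fails.
Answer: invalid
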